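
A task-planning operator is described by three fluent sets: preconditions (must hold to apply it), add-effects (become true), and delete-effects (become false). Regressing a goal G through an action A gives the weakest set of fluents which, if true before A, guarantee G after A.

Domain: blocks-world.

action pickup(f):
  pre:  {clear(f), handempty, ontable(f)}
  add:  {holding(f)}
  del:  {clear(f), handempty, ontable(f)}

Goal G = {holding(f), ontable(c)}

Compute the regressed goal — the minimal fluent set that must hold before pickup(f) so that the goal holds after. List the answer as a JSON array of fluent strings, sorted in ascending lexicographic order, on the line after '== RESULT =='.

Regress:
  G ∩ del = {}  (empty — regression defined)
  G \ add = {holding(f), ontable(c)} \ {holding(f)} = {ontable(c)}
  ∪ pre   = {ontable(c)} ∪ {clear(f), handempty, ontable(f)}
          = {clear(f), handempty, ontable(c), ontable(f)}

== RESULT ==
["clear(f)", "handempty", "ontable(c)", "ontable(f)"]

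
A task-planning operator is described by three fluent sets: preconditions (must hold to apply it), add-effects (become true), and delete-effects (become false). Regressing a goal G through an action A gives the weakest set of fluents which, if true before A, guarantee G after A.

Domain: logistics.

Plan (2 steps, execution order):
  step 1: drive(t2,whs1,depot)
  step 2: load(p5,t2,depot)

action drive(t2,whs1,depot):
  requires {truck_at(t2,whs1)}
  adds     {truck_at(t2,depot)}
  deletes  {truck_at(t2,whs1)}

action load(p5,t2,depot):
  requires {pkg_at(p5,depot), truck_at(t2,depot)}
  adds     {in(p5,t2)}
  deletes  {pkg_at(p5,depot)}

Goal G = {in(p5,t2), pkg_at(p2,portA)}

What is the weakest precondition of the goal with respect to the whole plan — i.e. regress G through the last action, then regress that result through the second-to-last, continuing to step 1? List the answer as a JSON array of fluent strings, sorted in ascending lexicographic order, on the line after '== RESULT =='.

Regress step by step:
  through step 2 (load(p5,t2,depot)): drop {in(p5,t2)}, keep {pkg_at(p2,portA)}, require {pkg_at(p5,depot), truck_at(t2,depot)}
    → {pkg_at(p2,portA), pkg_at(p5,depot), truck_at(t2,depot)}
  through step 1 (drive(t2,whs1,depot)): drop {truck_at(t2,depot)}, keep {pkg_at(p2,portA), pkg_at(p5,depot)}, require {truck_at(t2,whs1)}
    → {pkg_at(p2,portA), pkg_at(p5,depot), truck_at(t2,whs1)}

== RESULT ==
["pkg_at(p2,portA)", "pkg_at(p5,depot)", "truck_at(t2,whs1)"]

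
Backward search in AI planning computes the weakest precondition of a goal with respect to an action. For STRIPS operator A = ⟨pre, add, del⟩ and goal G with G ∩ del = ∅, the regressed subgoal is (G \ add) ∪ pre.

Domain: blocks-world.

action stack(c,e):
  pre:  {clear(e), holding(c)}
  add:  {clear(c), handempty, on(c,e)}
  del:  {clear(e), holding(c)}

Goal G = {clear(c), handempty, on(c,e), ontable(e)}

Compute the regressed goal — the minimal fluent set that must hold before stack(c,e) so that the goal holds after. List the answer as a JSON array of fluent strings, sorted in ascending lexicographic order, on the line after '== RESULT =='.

Regress:
  G ∩ del = {}  (empty — regression defined)
  G \ add = {clear(c), handempty, on(c,e), ontable(e)} \ {clear(c), handempty, on(c,e)} = {ontable(e)}
  ∪ pre   = {ontable(e)} ∪ {clear(e), holding(c)}
          = {clear(e), holding(c), ontable(e)}

== RESULT ==
["clear(e)", "holding(c)", "ontable(e)"]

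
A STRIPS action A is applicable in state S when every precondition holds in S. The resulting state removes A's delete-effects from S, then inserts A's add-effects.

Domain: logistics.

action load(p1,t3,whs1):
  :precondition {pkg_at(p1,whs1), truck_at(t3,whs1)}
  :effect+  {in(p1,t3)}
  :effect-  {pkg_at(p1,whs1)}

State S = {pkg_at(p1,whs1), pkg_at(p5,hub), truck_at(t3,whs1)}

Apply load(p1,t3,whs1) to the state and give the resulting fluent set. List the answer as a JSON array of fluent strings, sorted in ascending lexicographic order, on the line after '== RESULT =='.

Progress:
  pre ⊆ S: {pkg_at(p1,whs1), truck_at(t3,whs1)} ⊆ S  — applicable
  S \ del = {pkg_at(p5,hub), truck_at(t3,whs1)}
  ∪ add   = {in(p1,t3), pkg_at(p5,hub), truck_at(t3,whs1)}

== RESULT ==
["in(p1,t3)", "pkg_at(p5,hub)", "truck_at(t3,whs1)"]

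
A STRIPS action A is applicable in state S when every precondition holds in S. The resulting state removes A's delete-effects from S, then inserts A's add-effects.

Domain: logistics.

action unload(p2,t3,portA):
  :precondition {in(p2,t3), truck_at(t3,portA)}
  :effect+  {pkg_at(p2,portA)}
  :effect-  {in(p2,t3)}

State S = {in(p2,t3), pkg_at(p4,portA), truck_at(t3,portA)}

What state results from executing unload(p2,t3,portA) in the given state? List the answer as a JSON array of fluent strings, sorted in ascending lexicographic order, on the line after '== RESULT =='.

Compute (S \ del) ∪ add:
  pre ⊆ S: {in(p2,t3), truck_at(t3,portA)} ⊆ S  — applicable
  S \ del = {pkg_at(p4,portA), truck_at(t3,portA)}
  ∪ add   = {pkg_at(p2,portA), pkg_at(p4,portA), truck_at(t3,portA)}

== RESULT ==
["pkg_at(p2,portA)", "pkg_at(p4,portA)", "truck_at(t3,portA)"]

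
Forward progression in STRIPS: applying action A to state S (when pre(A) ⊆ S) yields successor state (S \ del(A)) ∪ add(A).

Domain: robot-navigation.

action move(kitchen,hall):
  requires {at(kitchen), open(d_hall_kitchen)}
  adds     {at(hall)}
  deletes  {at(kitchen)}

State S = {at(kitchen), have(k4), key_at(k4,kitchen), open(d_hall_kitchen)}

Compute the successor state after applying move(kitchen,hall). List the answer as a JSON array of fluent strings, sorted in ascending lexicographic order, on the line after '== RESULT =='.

Progress:
  pre ⊆ S: {at(kitchen), open(d_hall_kitchen)} ⊆ S  — applicable
  S \ del = {have(k4), key_at(k4,kitchen), open(d_hall_kitchen)}
  ∪ add   = {at(hall), have(k4), key_at(k4,kitchen), open(d_hall_kitchen)}

== RESULT ==
["at(hall)", "have(k4)", "key_at(k4,kitchen)", "open(d_hall_kitchen)"]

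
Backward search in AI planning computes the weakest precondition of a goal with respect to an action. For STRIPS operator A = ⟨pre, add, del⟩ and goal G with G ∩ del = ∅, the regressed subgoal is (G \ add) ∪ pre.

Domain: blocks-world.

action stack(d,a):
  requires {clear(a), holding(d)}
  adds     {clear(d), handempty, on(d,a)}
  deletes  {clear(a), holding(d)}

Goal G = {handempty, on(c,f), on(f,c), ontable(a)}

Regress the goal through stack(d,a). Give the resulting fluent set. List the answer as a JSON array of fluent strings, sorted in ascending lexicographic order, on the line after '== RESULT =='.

Compute (G \ add) ∪ pre:
  G ∩ del = {}  (empty — regression defined)
  G \ add = {handempty, on(c,f), on(f,c), ontable(a)} \ {clear(d), handempty, on(d,a)} = {on(c,f), on(f,c), ontable(a)}
  ∪ pre   = {on(c,f), on(f,c), ontable(a)} ∪ {clear(a), holding(d)}
          = {clear(a), holding(d), on(c,f), on(f,c), ontable(a)}

== RESULT ==
["clear(a)", "holding(d)", "on(c,f)", "on(f,c)", "ontable(a)"]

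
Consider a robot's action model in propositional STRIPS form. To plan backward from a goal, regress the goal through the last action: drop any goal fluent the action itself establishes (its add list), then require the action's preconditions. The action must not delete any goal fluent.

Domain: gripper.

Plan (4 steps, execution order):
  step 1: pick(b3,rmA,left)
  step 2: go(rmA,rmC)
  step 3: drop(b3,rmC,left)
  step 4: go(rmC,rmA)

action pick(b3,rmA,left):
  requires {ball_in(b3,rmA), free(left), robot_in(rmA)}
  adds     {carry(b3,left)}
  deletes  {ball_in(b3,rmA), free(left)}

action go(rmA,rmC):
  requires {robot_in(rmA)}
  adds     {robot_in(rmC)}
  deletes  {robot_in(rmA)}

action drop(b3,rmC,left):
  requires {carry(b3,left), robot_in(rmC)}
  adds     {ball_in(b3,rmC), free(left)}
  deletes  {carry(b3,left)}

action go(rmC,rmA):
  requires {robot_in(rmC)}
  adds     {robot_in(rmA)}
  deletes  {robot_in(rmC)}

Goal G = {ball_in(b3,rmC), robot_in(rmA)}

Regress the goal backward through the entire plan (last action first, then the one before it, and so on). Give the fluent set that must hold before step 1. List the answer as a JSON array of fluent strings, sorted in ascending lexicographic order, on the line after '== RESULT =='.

Work backward from the goal:
  through step 4 (go(rmC,rmA)): drop {robot_in(rmA)}, keep {ball_in(b3,rmC)}, require {robot_in(rmC)}
    → {ball_in(b3,rmC), robot_in(rmC)}
  through step 3 (drop(b3,rmC,left)): drop {ball_in(b3,rmC)}, keep {robot_in(rmC)}, require {carry(b3,left), robot_in(rmC)}
    → {carry(b3,left), robot_in(rmC)}
  through step 2 (go(rmA,rmC)): drop {robot_in(rmC)}, keep {carry(b3,left)}, require {robot_in(rmA)}
    → {carry(b3,left), robot_in(rmA)}
  through step 1 (pick(b3,rmA,left)): drop {carry(b3,left)}, keep {robot_in(rmA)}, require {ball_in(b3,rmA), free(left), robot_in(rmA)}
    → {ball_in(b3,rmA), free(left), robot_in(rmA)}

== RESULT ==
["ball_in(b3,rmA)", "free(left)", "robot_in(rmA)"]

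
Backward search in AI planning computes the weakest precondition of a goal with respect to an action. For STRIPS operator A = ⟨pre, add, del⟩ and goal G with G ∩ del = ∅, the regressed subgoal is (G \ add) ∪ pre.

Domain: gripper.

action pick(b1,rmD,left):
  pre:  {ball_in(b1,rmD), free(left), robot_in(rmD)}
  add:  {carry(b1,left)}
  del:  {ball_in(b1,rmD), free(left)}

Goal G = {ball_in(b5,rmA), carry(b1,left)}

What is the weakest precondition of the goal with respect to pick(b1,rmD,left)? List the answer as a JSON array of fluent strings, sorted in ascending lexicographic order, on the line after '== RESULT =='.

Regress:
  G ∩ del = {}  (empty — regression defined)
  G \ add = {ball_in(b5,rmA), carry(b1,left)} \ {carry(b1,left)} = {ball_in(b5,rmA)}
  ∪ pre   = {ball_in(b5,rmA)} ∪ {ball_in(b1,rmD), free(left), robot_in(rmD)}
          = {ball_in(b1,rmD), ball_in(b5,rmA), free(left), robot_in(rmD)}

== RESULT ==
["ball_in(b1,rmD)", "ball_in(b5,rmA)", "free(left)", "robot_in(rmD)"]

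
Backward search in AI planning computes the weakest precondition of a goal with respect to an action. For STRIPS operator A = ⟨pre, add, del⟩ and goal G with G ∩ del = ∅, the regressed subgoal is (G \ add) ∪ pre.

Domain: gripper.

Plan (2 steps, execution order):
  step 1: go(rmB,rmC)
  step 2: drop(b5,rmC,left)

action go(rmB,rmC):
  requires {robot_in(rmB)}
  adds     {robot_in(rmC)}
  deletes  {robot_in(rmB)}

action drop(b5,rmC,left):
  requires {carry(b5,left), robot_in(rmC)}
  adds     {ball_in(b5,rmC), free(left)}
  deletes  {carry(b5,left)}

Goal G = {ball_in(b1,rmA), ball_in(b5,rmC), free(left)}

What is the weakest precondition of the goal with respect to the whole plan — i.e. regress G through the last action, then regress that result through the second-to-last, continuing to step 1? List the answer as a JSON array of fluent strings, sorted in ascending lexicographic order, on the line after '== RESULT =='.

Regress step by step:
  through step 2 (drop(b5,rmC,left)): drop {ball_in(b5,rmC), free(left)}, keep {ball_in(b1,rmA)}, require {carry(b5,left), robot_in(rmC)}
    → {ball_in(b1,rmA), carry(b5,left), robot_in(rmC)}
  through step 1 (go(rmB,rmC)): drop {robot_in(rmC)}, keep {ball_in(b1,rmA), carry(b5,left)}, require {robot_in(rmB)}
    → {ball_in(b1,rmA), carry(b5,left), robot_in(rmB)}

== RESULT ==
["ball_in(b1,rmA)", "carry(b5,left)", "robot_in(rmB)"]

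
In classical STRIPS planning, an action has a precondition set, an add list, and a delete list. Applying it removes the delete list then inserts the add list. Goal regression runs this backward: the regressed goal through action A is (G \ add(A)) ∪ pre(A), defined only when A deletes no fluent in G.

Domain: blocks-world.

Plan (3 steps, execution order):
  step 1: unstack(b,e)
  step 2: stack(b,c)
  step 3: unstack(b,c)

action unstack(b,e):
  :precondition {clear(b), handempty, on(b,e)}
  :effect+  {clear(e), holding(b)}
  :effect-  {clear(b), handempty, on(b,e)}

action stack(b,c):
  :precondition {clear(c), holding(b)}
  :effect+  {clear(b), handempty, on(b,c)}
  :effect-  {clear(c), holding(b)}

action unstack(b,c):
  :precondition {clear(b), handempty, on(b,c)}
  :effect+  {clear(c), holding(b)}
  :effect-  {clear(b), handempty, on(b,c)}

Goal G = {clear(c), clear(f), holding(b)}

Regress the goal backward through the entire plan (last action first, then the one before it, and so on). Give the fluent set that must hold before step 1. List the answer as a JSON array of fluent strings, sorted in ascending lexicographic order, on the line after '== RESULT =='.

Work backward from the goal:
  through step 3 (unstack(b,c)): drop {clear(c), holding(b)}, keep {clear(f)}, require {clear(b), handempty, on(b,c)}
    → {clear(b), clear(f), handempty, on(b,c)}
  through step 2 (stack(b,c)): drop {clear(b), handempty, on(b,c)}, keep {clear(f)}, require {clear(c), holding(b)}
    → {clear(c), clear(f), holding(b)}
  through step 1 (unstack(b,e)): drop {holding(b)}, keep {clear(c), clear(f)}, require {clear(b), handempty, on(b,e)}
    → {clear(b), clear(c), clear(f), handempty, on(b,e)}

== RESULT ==
["clear(b)", "clear(c)", "clear(f)", "handempty", "on(b,e)"]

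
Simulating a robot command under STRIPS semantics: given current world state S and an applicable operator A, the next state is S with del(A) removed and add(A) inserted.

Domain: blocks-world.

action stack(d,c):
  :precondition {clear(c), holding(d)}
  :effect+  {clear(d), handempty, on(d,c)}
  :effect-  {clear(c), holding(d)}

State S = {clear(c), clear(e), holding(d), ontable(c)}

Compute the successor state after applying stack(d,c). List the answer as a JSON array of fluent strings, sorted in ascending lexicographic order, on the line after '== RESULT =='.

Compute (S \ del) ∪ add:
  pre ⊆ S: {clear(c), holding(d)} ⊆ S  — applicable
  S \ del = {clear(e), ontable(c)}
  ∪ add   = {clear(d), clear(e), handempty, on(d,c), ontable(c)}

== RESULT ==
["clear(d)", "clear(e)", "handempty", "on(d,c)", "ontable(c)"]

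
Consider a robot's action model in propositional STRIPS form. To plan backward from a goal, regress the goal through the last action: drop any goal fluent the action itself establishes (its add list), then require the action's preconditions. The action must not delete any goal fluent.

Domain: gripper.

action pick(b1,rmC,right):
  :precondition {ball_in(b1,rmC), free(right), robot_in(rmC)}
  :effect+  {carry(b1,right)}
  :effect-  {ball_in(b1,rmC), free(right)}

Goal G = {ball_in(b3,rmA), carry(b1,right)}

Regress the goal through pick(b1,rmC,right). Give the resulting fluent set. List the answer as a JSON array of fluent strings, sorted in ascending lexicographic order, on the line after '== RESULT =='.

Compute (G \ add) ∪ pre:
  G ∩ del = {}  (empty — regression defined)
  G \ add = {ball_in(b3,rmA), carry(b1,right)} \ {carry(b1,right)} = {ball_in(b3,rmA)}
  ∪ pre   = {ball_in(b3,rmA)} ∪ {ball_in(b1,rmC), free(right), robot_in(rmC)}
          = {ball_in(b1,rmC), ball_in(b3,rmA), free(right), robot_in(rmC)}

== RESULT ==
["ball_in(b1,rmC)", "ball_in(b3,rmA)", "free(right)", "robot_in(rmC)"]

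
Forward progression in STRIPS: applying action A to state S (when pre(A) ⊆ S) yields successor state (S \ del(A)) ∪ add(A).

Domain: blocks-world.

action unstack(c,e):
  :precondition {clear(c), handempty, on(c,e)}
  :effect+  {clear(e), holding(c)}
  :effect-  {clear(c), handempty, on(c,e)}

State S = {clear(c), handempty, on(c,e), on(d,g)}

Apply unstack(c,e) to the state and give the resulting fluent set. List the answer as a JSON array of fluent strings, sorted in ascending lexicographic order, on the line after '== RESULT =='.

Progress:
  pre ⊆ S: {clear(c), handempty, on(c,e)} ⊆ S  — applicable
  S \ del = {on(d,g)}
  ∪ add   = {clear(e), holding(c), on(d,g)}

== RESULT ==
["clear(e)", "holding(c)", "on(d,g)"]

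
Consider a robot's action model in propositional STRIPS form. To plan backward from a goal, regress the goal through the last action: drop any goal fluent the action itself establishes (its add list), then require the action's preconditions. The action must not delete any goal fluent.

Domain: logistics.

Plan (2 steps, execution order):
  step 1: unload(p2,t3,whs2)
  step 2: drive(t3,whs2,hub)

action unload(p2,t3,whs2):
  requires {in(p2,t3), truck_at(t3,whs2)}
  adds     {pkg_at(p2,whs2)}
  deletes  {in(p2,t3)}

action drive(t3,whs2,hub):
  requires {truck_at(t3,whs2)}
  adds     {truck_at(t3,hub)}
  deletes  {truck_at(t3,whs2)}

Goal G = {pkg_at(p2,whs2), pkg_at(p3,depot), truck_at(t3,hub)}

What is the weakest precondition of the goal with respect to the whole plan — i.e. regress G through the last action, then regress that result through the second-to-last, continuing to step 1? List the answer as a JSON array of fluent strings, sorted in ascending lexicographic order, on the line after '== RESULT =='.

Work backward from the goal:
  through step 2 (drive(t3,whs2,hub)): drop {truck_at(t3,hub)}, keep {pkg_at(p2,whs2), pkg_at(p3,depot)}, require {truck_at(t3,whs2)}
    → {pkg_at(p2,whs2), pkg_at(p3,depot), truck_at(t3,whs2)}
  through step 1 (unload(p2,t3,whs2)): drop {pkg_at(p2,whs2)}, keep {pkg_at(p3,depot), truck_at(t3,whs2)}, require {in(p2,t3), truck_at(t3,whs2)}
    → {in(p2,t3), pkg_at(p3,depot), truck_at(t3,whs2)}

== RESULT ==
["in(p2,t3)", "pkg_at(p3,depot)", "truck_at(t3,whs2)"]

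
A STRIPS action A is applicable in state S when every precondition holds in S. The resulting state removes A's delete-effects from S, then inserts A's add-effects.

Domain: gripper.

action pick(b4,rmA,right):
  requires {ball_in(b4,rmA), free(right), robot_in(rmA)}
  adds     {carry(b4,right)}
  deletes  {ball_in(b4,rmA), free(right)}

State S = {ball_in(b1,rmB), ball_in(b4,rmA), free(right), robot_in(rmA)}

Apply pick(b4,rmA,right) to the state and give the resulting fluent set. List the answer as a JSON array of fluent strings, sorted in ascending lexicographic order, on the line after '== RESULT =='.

Compute (S \ del) ∪ add:
  pre ⊆ S: {ball_in(b4,rmA), free(right), robot_in(rmA)} ⊆ S  — applicable
  S \ del = {ball_in(b1,rmB), robot_in(rmA)}
  ∪ add   = {ball_in(b1,rmB), carry(b4,right), robot_in(rmA)}

== RESULT ==
["ball_in(b1,rmB)", "carry(b4,right)", "robot_in(rmA)"]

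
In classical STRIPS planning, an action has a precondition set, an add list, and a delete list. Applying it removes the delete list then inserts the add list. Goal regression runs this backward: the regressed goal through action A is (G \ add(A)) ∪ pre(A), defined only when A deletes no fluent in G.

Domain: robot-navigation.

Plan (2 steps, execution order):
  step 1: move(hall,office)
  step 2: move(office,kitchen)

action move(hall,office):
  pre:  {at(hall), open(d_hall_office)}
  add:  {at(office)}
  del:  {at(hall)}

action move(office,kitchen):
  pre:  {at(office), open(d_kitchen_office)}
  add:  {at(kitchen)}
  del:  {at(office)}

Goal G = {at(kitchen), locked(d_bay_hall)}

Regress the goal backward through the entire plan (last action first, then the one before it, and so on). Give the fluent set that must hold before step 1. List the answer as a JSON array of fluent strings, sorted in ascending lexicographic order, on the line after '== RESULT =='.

Work backward from the goal:
  through step 2 (move(office,kitchen)): drop {at(kitchen)}, keep {locked(d_bay_hall)}, require {at(office), open(d_kitchen_office)}
    → {at(office), locked(d_bay_hall), open(d_kitchen_office)}
  through step 1 (move(hall,office)): drop {at(office)}, keep {locked(d_bay_hall), open(d_kitchen_office)}, require {at(hall), open(d_hall_office)}
    → {at(hall), locked(d_bay_hall), open(d_hall_office), open(d_kitchen_office)}

== RESULT ==
["at(hall)", "locked(d_bay_hall)", "open(d_hall_office)", "open(d_kitchen_office)"]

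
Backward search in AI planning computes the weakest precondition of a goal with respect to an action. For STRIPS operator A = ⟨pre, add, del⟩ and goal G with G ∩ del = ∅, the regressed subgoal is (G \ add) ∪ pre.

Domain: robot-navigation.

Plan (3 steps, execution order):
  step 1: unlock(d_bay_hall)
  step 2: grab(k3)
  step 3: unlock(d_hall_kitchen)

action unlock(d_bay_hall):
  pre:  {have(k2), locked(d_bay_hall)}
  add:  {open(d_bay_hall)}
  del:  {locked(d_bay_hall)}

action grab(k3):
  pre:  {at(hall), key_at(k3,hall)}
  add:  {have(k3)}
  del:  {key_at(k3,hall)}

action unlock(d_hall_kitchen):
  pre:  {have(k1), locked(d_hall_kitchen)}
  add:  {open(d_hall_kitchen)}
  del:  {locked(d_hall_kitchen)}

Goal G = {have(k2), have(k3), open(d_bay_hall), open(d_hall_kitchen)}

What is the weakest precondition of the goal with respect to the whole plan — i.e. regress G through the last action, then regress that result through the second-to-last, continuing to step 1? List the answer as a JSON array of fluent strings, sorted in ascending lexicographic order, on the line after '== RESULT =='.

Work backward from the goal:
  through step 3 (unlock(d_hall_kitchen)): drop {open(d_hall_kitchen)}, keep {have(k2), have(k3), open(d_bay_hall)}, require {have(k1), locked(d_hall_kitchen)}
    → {have(k1), have(k2), have(k3), locked(d_hall_kitchen), open(d_bay_hall)}
  through step 2 (grab(k3)): drop {have(k3)}, keep {have(k1), have(k2), locked(d_hall_kitchen), open(d_bay_hall)}, require {at(hall), key_at(k3,hall)}
    → {at(hall), have(k1), have(k2), key_at(k3,hall), locked(d_hall_kitchen), open(d_bay_hall)}
  through step 1 (unlock(d_bay_hall)): drop {open(d_bay_hall)}, keep {at(hall), have(k1), have(k2), key_at(k3,hall), locked(d_hall_kitchen)}, require {have(k2), locked(d_bay_hall)}
    → {at(hall), have(k1), have(k2), key_at(k3,hall), locked(d_bay_hall), locked(d_hall_kitchen)}

== RESULT ==
["at(hall)", "have(k1)", "have(k2)", "key_at(k3,hall)", "locked(d_bay_hall)", "locked(d_hall_kitchen)"]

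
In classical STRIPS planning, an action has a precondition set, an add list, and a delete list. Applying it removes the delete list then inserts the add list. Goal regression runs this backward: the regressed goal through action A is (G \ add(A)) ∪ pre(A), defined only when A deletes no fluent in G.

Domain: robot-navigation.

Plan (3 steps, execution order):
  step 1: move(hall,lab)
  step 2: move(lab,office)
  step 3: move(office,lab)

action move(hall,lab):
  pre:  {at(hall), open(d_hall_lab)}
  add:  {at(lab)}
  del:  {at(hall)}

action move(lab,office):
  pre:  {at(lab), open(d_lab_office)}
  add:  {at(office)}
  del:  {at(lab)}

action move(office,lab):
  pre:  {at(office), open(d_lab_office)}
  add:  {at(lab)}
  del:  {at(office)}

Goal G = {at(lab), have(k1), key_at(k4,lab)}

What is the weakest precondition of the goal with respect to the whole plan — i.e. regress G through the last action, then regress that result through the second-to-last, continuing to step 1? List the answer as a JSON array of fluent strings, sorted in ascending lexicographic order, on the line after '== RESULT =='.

Regress step by step:
  through step 3 (move(office,lab)): drop {at(lab)}, keep {have(k1), key_at(k4,lab)}, require {at(office), open(d_lab_office)}
    → {at(office), have(k1), key_at(k4,lab), open(d_lab_office)}
  through step 2 (move(lab,office)): drop {at(office)}, keep {have(k1), key_at(k4,lab), open(d_lab_office)}, require {at(lab), open(d_lab_office)}
    → {at(lab), have(k1), key_at(k4,lab), open(d_lab_office)}
  through step 1 (move(hall,lab)): drop {at(lab)}, keep {have(k1), key_at(k4,lab), open(d_lab_office)}, require {at(hall), open(d_hall_lab)}
    → {at(hall), have(k1), key_at(k4,lab), open(d_hall_lab), open(d_lab_office)}

== RESULT ==
["at(hall)", "have(k1)", "key_at(k4,lab)", "open(d_hall_lab)", "open(d_lab_office)"]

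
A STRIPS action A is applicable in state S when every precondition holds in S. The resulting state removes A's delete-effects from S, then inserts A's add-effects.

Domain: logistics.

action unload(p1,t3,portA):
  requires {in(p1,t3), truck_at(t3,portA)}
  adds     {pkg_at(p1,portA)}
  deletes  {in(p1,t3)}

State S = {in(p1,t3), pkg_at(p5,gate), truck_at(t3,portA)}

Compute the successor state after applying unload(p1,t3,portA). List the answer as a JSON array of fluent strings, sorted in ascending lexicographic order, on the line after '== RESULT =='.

Compute (S \ del) ∪ add:
  pre ⊆ S: {in(p1,t3), truck_at(t3,portA)} ⊆ S  — applicable
  S \ del = {pkg_at(p5,gate), truck_at(t3,portA)}
  ∪ add   = {pkg_at(p1,portA), pkg_at(p5,gate), truck_at(t3,portA)}

== RESULT ==
["pkg_at(p1,portA)", "pkg_at(p5,gate)", "truck_at(t3,portA)"]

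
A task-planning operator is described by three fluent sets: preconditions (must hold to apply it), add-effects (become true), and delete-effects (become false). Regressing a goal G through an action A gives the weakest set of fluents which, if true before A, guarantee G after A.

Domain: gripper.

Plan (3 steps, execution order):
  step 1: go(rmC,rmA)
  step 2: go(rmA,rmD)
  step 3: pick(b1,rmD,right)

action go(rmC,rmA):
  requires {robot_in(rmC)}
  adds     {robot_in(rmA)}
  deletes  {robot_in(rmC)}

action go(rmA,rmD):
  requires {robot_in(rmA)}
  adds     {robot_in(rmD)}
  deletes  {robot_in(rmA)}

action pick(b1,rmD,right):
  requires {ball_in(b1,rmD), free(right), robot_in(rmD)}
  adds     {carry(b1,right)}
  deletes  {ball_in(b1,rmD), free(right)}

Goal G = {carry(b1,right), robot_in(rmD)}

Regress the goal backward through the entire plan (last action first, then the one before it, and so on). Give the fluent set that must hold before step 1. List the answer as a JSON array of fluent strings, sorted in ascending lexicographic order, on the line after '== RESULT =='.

Regress step by step:
  through step 3 (pick(b1,rmD,right)): drop {carry(b1,right)}, keep {robot_in(rmD)}, require {ball_in(b1,rmD), free(right), robot_in(rmD)}
    → {ball_in(b1,rmD), free(right), robot_in(rmD)}
  through step 2 (go(rmA,rmD)): drop {robot_in(rmD)}, keep {ball_in(b1,rmD), free(right)}, require {robot_in(rmA)}
    → {ball_in(b1,rmD), free(right), robot_in(rmA)}
  through step 1 (go(rmC,rmA)): drop {robot_in(rmA)}, keep {ball_in(b1,rmD), free(right)}, require {robot_in(rmC)}
    → {ball_in(b1,rmD), free(right), robot_in(rmC)}

== RESULT ==
["ball_in(b1,rmD)", "free(right)", "robot_in(rmC)"]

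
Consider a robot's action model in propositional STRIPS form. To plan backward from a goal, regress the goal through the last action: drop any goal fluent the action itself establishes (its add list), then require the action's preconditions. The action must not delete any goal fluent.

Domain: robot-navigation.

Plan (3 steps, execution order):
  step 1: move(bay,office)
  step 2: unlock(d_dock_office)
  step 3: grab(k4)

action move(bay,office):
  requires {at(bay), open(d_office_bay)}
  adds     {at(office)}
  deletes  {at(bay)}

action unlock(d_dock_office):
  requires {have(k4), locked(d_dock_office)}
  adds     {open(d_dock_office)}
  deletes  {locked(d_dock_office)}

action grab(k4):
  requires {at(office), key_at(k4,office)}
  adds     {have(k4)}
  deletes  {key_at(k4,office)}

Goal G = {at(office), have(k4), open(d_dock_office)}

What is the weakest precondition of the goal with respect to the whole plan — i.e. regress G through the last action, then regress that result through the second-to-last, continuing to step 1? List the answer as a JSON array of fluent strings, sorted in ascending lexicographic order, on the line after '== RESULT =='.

Regress step by step:
  through step 3 (grab(k4)): drop {have(k4)}, keep {at(office), open(d_dock_office)}, require {at(office), key_at(k4,office)}
    → {at(office), key_at(k4,office), open(d_dock_office)}
  through step 2 (unlock(d_dock_office)): drop {open(d_dock_office)}, keep {at(office), key_at(k4,office)}, require {have(k4), locked(d_dock_office)}
    → {at(office), have(k4), key_at(k4,office), locked(d_dock_office)}
  through step 1 (move(bay,office)): drop {at(office)}, keep {have(k4), key_at(k4,office), locked(d_dock_office)}, require {at(bay), open(d_office_bay)}
    → {at(bay), have(k4), key_at(k4,office), locked(d_dock_office), open(d_office_bay)}

== RESULT ==
["at(bay)", "have(k4)", "key_at(k4,office)", "locked(d_dock_office)", "open(d_office_bay)"]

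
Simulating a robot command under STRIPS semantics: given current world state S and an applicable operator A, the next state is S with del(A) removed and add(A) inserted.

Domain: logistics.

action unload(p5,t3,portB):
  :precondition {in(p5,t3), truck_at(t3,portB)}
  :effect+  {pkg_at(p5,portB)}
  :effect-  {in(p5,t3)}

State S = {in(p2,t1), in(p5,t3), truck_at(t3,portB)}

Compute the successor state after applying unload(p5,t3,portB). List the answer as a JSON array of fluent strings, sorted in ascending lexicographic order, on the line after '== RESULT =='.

Compute (S \ del) ∪ add:
  pre ⊆ S: {in(p5,t3), truck_at(t3,portB)} ⊆ S  — applicable
  S \ del = {in(p2,t1), truck_at(t3,portB)}
  ∪ add   = {in(p2,t1), pkg_at(p5,portB), truck_at(t3,portB)}

== RESULT ==
["in(p2,t1)", "pkg_at(p5,portB)", "truck_at(t3,portB)"]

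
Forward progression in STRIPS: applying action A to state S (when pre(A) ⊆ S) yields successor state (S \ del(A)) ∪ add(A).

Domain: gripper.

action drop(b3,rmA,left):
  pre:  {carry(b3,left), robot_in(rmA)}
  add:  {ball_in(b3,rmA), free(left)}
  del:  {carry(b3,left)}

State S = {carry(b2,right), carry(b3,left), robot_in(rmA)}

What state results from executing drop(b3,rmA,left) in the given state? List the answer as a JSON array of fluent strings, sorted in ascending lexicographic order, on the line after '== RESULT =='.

Compute (S \ del) ∪ add:
  pre ⊆ S: {carry(b3,left), robot_in(rmA)} ⊆ S  — applicable
  S \ del = {carry(b2,right), robot_in(rmA)}
  ∪ add   = {ball_in(b3,rmA), carry(b2,right), free(left), robot_in(rmA)}

== RESULT ==
["ball_in(b3,rmA)", "carry(b2,right)", "free(left)", "robot_in(rmA)"]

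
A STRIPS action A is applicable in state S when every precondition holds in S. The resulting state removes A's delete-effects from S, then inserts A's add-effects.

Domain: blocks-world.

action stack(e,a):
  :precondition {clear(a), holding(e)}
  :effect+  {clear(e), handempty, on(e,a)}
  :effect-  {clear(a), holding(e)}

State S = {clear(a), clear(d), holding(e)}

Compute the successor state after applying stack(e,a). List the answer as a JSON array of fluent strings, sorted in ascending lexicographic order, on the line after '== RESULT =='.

Compute (S \ del) ∪ add:
  pre ⊆ S: {clear(a), holding(e)} ⊆ S  — applicable
  S \ del = {clear(d)}
  ∪ add   = {clear(d), clear(e), handempty, on(e,a)}

== RESULT ==
["clear(d)", "clear(e)", "handempty", "on(e,a)"]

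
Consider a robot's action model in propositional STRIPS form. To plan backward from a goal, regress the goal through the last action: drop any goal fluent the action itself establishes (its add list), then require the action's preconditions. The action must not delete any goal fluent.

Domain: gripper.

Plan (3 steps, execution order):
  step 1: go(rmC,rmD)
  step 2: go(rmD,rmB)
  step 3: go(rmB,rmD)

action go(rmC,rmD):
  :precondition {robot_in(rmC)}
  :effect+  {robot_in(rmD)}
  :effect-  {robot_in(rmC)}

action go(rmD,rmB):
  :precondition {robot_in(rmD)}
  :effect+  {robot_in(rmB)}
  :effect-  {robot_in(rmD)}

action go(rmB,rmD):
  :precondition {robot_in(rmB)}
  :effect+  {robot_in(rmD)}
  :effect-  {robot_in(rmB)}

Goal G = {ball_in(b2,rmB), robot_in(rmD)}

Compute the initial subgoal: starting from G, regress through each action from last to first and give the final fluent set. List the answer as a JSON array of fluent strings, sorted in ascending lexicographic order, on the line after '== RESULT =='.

Work backward from the goal:
  through step 3 (go(rmB,rmD)): drop {robot_in(rmD)}, keep {ball_in(b2,rmB)}, require {robot_in(rmB)}
    → {ball_in(b2,rmB), robot_in(rmB)}
  through step 2 (go(rmD,rmB)): drop {robot_in(rmB)}, keep {ball_in(b2,rmB)}, require {robot_in(rmD)}
    → {ball_in(b2,rmB), robot_in(rmD)}
  through step 1 (go(rmC,rmD)): drop {robot_in(rmD)}, keep {ball_in(b2,rmB)}, require {robot_in(rmC)}
    → {ball_in(b2,rmB), robot_in(rmC)}

== RESULT ==
["ball_in(b2,rmB)", "robot_in(rmC)"]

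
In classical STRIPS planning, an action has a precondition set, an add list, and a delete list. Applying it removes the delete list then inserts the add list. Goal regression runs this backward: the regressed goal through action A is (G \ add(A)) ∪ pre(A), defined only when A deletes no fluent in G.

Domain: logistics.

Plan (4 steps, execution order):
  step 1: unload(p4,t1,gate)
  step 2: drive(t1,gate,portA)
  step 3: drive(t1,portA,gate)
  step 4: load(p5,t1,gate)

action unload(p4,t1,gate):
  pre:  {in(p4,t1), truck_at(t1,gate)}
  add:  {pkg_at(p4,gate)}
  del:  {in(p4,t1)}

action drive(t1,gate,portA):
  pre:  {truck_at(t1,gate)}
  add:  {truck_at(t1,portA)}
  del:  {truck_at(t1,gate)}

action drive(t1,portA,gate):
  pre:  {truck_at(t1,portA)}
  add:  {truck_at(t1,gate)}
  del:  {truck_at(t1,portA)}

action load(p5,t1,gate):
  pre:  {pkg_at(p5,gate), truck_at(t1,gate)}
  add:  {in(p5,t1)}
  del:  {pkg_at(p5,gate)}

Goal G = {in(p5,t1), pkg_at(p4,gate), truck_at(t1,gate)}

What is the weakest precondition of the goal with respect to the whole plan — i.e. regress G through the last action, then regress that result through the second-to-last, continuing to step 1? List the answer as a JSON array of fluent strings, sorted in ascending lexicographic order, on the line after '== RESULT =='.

Regress step by step:
  through step 4 (load(p5,t1,gate)): drop {in(p5,t1)}, keep {pkg_at(p4,gate), truck_at(t1,gate)}, require {pkg_at(p5,gate), truck_at(t1,gate)}
    → {pkg_at(p4,gate), pkg_at(p5,gate), truck_at(t1,gate)}
  through step 3 (drive(t1,portA,gate)): drop {truck_at(t1,gate)}, keep {pkg_at(p4,gate), pkg_at(p5,gate)}, require {truck_at(t1,portA)}
    → {pkg_at(p4,gate), pkg_at(p5,gate), truck_at(t1,portA)}
  through step 2 (drive(t1,gate,portA)): drop {truck_at(t1,portA)}, keep {pkg_at(p4,gate), pkg_at(p5,gate)}, require {truck_at(t1,gate)}
    → {pkg_at(p4,gate), pkg_at(p5,gate), truck_at(t1,gate)}
  through step 1 (unload(p4,t1,gate)): drop {pkg_at(p4,gate)}, keep {pkg_at(p5,gate), truck_at(t1,gate)}, require {in(p4,t1), truck_at(t1,gate)}
    → {in(p4,t1), pkg_at(p5,gate), truck_at(t1,gate)}

== RESULT ==
["in(p4,t1)", "pkg_at(p5,gate)", "truck_at(t1,gate)"]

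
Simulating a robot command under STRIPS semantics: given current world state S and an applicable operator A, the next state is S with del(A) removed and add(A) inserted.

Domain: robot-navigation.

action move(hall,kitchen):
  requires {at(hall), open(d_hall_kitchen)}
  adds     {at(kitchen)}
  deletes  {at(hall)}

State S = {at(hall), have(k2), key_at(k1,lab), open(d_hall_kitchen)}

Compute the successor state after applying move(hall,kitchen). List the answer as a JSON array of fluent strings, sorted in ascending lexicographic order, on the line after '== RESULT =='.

Compute (S \ del) ∪ add:
  pre ⊆ S: {at(hall), open(d_hall_kitchen)} ⊆ S  — applicable
  S \ del = {have(k2), key_at(k1,lab), open(d_hall_kitchen)}
  ∪ add   = {at(kitchen), have(k2), key_at(k1,lab), open(d_hall_kitchen)}

== RESULT ==
["at(kitchen)", "have(k2)", "key_at(k1,lab)", "open(d_hall_kitchen)"]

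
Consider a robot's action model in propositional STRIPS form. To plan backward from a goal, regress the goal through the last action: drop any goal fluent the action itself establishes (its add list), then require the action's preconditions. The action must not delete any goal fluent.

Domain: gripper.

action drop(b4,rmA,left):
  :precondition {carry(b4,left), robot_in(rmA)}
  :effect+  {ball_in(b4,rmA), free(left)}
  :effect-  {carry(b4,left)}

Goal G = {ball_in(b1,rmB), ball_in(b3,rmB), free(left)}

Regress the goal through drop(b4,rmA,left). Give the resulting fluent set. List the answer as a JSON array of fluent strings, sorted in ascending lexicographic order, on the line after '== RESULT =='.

Regress:
  G ∩ del = {}  (empty — regression defined)
  G \ add = {ball_in(b1,rmB), ball_in(b3,rmB), free(left)} \ {ball_in(b4,rmA), free(left)} = {ball_in(b1,rmB), ball_in(b3,rmB)}
  ∪ pre   = {ball_in(b1,rmB), ball_in(b3,rmB)} ∪ {carry(b4,left), robot_in(rmA)}
          = {ball_in(b1,rmB), ball_in(b3,rmB), carry(b4,left), robot_in(rmA)}

== RESULT ==
["ball_in(b1,rmB)", "ball_in(b3,rmB)", "carry(b4,left)", "robot_in(rmA)"]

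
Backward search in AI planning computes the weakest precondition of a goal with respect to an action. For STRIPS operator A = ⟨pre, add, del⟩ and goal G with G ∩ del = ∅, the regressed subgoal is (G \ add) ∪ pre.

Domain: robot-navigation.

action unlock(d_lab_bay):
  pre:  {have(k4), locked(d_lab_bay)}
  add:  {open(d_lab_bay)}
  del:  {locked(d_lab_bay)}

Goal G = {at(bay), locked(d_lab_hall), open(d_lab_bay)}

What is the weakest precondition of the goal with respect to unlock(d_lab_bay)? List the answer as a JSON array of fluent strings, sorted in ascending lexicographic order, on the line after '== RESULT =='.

Compute (G \ add) ∪ pre:
  G ∩ del = {}  (empty — regression defined)
  G \ add = {at(bay), locked(d_lab_hall), open(d_lab_bay)} \ {open(d_lab_bay)} = {at(bay), locked(d_lab_hall)}
  ∪ pre   = {at(bay), locked(d_lab_hall)} ∪ {have(k4), locked(d_lab_bay)}
          = {at(bay), have(k4), locked(d_lab_bay), locked(d_lab_hall)}

== RESULT ==
["at(bay)", "have(k4)", "locked(d_lab_bay)", "locked(d_lab_hall)"]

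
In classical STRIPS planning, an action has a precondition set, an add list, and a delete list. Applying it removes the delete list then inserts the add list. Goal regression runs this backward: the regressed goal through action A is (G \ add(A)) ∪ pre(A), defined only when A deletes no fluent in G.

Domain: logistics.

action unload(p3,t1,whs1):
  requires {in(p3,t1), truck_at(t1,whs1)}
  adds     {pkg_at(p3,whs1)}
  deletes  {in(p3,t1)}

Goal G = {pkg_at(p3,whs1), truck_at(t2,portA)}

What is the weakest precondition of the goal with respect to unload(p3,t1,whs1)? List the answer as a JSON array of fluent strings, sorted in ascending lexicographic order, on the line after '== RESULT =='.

Regress:
  G ∩ del = {}  (empty — regression defined)
  G \ add = {pkg_at(p3,whs1), truck_at(t2,portA)} \ {pkg_at(p3,whs1)} = {truck_at(t2,portA)}
  ∪ pre   = {truck_at(t2,portA)} ∪ {in(p3,t1), truck_at(t1,whs1)}
          = {in(p3,t1), truck_at(t1,whs1), truck_at(t2,portA)}

== RESULT ==
["in(p3,t1)", "truck_at(t1,whs1)", "truck_at(t2,portA)"]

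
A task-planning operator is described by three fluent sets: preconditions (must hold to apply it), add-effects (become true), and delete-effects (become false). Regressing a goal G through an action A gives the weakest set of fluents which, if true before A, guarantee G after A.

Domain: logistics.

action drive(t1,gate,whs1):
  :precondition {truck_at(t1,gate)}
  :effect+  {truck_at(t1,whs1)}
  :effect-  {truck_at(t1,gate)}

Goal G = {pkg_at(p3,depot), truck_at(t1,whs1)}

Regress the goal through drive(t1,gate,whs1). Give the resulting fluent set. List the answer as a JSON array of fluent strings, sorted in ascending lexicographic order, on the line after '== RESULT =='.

Regress:
  G ∩ del = {}  (empty — regression defined)
  G \ add = {pkg_at(p3,depot), truck_at(t1,whs1)} \ {truck_at(t1,whs1)} = {pkg_at(p3,depot)}
  ∪ pre   = {pkg_at(p3,depot)} ∪ {truck_at(t1,gate)}
          = {pkg_at(p3,depot), truck_at(t1,gate)}

== RESULT ==
["pkg_at(p3,depot)", "truck_at(t1,gate)"]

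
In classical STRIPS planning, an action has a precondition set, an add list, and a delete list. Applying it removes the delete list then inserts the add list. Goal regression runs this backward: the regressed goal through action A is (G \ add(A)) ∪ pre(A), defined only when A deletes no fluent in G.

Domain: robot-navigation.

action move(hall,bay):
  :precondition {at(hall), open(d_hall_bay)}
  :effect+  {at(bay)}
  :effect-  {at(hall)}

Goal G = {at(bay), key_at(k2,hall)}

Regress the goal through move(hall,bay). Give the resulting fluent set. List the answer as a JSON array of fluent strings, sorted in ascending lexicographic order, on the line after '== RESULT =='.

Compute (G \ add) ∪ pre:
  G ∩ del = {}  (empty — regression defined)
  G \ add = {at(bay), key_at(k2,hall)} \ {at(bay)} = {key_at(k2,hall)}
  ∪ pre   = {key_at(k2,hall)} ∪ {at(hall), open(d_hall_bay)}
          = {at(hall), key_at(k2,hall), open(d_hall_bay)}

== RESULT ==
["at(hall)", "key_at(k2,hall)", "open(d_hall_bay)"]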